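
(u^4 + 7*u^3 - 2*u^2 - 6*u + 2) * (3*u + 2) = 3*u^5 + 23*u^4 + 8*u^3 - 22*u^2 - 6*u + 4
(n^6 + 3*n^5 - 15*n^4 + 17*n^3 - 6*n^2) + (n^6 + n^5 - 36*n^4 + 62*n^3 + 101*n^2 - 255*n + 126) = 2*n^6 + 4*n^5 - 51*n^4 + 79*n^3 + 95*n^2 - 255*n + 126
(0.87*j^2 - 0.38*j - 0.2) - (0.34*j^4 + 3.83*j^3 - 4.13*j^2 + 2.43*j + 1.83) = -0.34*j^4 - 3.83*j^3 + 5.0*j^2 - 2.81*j - 2.03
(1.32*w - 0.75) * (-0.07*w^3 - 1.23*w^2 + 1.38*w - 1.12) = -0.0924*w^4 - 1.5711*w^3 + 2.7441*w^2 - 2.5134*w + 0.84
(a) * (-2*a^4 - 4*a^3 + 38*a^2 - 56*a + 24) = -2*a^5 - 4*a^4 + 38*a^3 - 56*a^2 + 24*a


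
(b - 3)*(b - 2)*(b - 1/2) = b^3 - 11*b^2/2 + 17*b/2 - 3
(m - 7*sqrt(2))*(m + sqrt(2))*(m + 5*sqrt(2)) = m^3 - sqrt(2)*m^2 - 74*m - 70*sqrt(2)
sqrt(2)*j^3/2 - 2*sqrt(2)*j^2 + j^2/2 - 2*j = j*(j - 4)*(sqrt(2)*j/2 + 1/2)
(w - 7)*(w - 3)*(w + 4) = w^3 - 6*w^2 - 19*w + 84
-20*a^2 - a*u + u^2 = (-5*a + u)*(4*a + u)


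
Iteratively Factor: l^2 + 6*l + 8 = (l + 2)*(l + 4)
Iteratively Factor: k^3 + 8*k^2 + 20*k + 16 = (k + 4)*(k^2 + 4*k + 4) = (k + 2)*(k + 4)*(k + 2)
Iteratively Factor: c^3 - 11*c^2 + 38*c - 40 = (c - 2)*(c^2 - 9*c + 20) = (c - 5)*(c - 2)*(c - 4)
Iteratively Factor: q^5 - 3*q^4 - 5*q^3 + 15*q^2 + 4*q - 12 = (q - 1)*(q^4 - 2*q^3 - 7*q^2 + 8*q + 12) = (q - 2)*(q - 1)*(q^3 - 7*q - 6) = (q - 3)*(q - 2)*(q - 1)*(q^2 + 3*q + 2) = (q - 3)*(q - 2)*(q - 1)*(q + 2)*(q + 1)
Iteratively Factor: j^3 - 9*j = (j + 3)*(j^2 - 3*j) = (j - 3)*(j + 3)*(j)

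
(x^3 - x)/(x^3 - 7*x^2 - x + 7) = x/(x - 7)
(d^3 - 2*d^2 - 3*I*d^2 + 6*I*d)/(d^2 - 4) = d*(d - 3*I)/(d + 2)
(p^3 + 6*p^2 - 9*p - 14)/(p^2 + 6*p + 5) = (p^2 + 5*p - 14)/(p + 5)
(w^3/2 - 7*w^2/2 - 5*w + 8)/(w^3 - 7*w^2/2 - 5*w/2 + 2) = (w^3 - 7*w^2 - 10*w + 16)/(2*w^3 - 7*w^2 - 5*w + 4)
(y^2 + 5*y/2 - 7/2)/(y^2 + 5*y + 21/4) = 2*(y - 1)/(2*y + 3)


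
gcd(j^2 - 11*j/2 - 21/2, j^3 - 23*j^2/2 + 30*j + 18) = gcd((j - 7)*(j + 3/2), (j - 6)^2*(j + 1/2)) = 1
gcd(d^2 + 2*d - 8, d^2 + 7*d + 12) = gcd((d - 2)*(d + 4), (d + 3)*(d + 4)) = d + 4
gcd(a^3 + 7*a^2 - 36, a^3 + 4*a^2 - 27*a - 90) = a^2 + 9*a + 18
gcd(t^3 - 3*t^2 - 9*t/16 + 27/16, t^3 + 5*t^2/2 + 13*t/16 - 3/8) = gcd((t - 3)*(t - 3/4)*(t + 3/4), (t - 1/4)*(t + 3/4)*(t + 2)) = t + 3/4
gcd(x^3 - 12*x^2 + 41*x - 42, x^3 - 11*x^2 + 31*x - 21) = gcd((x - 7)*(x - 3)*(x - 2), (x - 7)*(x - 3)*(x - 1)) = x^2 - 10*x + 21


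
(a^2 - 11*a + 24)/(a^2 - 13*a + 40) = (a - 3)/(a - 5)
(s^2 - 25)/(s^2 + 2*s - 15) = (s - 5)/(s - 3)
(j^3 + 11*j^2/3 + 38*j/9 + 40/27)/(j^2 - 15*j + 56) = (27*j^3 + 99*j^2 + 114*j + 40)/(27*(j^2 - 15*j + 56))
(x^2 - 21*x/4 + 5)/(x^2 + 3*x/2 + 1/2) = (4*x^2 - 21*x + 20)/(2*(2*x^2 + 3*x + 1))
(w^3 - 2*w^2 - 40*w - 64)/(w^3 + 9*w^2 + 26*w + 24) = (w - 8)/(w + 3)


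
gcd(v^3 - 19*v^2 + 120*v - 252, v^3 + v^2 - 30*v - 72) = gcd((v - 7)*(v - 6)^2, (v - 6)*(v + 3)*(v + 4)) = v - 6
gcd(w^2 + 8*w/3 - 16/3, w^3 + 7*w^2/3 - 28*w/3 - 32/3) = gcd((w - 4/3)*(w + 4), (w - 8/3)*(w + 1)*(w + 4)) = w + 4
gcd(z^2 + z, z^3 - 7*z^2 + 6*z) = z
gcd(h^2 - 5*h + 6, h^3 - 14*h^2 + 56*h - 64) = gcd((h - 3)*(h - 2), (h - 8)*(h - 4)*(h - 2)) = h - 2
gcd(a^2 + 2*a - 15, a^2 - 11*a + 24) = a - 3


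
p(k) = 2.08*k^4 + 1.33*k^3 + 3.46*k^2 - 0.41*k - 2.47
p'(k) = 8.32*k^3 + 3.99*k^2 + 6.92*k - 0.41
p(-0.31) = -2.03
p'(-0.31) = -2.42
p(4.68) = 1205.53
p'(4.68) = 972.19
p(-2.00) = 34.83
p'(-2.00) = -64.85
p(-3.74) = 384.84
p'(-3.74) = -405.73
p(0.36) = -2.07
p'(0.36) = 2.99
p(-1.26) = 6.12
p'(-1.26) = -19.44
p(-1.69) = 18.65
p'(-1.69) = -40.87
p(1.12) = 6.55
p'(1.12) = 24.03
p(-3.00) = 162.47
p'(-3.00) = -209.90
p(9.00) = 14890.55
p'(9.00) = 6450.34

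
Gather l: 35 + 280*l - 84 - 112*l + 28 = 168*l - 21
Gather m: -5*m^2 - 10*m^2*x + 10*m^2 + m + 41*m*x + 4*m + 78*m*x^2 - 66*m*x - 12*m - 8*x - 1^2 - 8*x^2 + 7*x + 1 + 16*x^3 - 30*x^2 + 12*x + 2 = m^2*(5 - 10*x) + m*(78*x^2 - 25*x - 7) + 16*x^3 - 38*x^2 + 11*x + 2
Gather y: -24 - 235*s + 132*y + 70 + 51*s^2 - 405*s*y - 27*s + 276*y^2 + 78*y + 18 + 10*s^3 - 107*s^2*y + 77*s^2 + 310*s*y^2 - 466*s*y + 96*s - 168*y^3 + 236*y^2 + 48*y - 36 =10*s^3 + 128*s^2 - 166*s - 168*y^3 + y^2*(310*s + 512) + y*(-107*s^2 - 871*s + 258) + 28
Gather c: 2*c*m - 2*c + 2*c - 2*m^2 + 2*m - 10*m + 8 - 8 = 2*c*m - 2*m^2 - 8*m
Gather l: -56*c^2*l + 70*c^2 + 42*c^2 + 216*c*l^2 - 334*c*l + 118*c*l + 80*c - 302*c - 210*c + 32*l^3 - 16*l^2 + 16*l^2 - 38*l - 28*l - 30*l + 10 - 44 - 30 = 112*c^2 + 216*c*l^2 - 432*c + 32*l^3 + l*(-56*c^2 - 216*c - 96) - 64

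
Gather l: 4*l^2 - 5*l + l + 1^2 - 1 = 4*l^2 - 4*l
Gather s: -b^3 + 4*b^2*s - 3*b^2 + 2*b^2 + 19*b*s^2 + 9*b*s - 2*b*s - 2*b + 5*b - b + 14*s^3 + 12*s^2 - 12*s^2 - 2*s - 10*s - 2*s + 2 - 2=-b^3 - b^2 + 19*b*s^2 + 2*b + 14*s^3 + s*(4*b^2 + 7*b - 14)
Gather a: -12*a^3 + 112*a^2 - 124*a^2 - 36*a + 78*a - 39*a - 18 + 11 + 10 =-12*a^3 - 12*a^2 + 3*a + 3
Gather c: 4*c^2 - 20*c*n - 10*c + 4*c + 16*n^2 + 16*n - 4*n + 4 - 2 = 4*c^2 + c*(-20*n - 6) + 16*n^2 + 12*n + 2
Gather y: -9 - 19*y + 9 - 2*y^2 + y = -2*y^2 - 18*y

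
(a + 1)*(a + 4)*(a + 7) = a^3 + 12*a^2 + 39*a + 28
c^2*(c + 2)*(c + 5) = c^4 + 7*c^3 + 10*c^2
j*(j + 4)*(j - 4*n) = j^3 - 4*j^2*n + 4*j^2 - 16*j*n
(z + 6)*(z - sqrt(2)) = z^2 - sqrt(2)*z + 6*z - 6*sqrt(2)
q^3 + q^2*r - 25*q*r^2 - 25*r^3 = (q - 5*r)*(q + r)*(q + 5*r)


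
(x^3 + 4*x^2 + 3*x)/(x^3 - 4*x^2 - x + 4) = x*(x + 3)/(x^2 - 5*x + 4)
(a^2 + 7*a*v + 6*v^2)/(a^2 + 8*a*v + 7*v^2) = (a + 6*v)/(a + 7*v)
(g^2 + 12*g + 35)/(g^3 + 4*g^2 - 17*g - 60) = (g + 7)/(g^2 - g - 12)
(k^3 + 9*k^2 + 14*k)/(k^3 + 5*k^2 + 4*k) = (k^2 + 9*k + 14)/(k^2 + 5*k + 4)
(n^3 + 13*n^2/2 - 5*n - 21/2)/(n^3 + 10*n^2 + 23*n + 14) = (n - 3/2)/(n + 2)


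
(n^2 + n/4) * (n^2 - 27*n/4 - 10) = n^4 - 13*n^3/2 - 187*n^2/16 - 5*n/2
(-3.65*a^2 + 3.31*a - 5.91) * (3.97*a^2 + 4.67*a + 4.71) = -14.4905*a^4 - 3.9048*a^3 - 25.1965*a^2 - 12.0096*a - 27.8361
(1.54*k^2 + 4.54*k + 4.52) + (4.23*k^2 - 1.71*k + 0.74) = 5.77*k^2 + 2.83*k + 5.26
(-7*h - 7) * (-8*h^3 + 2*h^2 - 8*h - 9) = 56*h^4 + 42*h^3 + 42*h^2 + 119*h + 63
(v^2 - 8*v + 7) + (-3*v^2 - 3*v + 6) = -2*v^2 - 11*v + 13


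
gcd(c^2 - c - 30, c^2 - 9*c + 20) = 1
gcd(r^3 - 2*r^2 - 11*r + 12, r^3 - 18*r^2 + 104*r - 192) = r - 4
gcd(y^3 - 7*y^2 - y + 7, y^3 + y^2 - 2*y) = y - 1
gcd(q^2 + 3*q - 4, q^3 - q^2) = q - 1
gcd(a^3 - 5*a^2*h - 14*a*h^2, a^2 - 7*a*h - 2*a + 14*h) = a - 7*h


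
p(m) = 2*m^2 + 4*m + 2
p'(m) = 4*m + 4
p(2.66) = 26.79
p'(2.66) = 14.64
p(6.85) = 123.24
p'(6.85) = 31.40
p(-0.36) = 0.82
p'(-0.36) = 2.56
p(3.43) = 39.25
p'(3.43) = 17.72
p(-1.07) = 0.01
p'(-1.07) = -0.28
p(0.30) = 3.38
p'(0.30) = 5.20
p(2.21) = 20.61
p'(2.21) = 12.84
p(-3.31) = 10.67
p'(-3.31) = -9.24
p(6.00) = 98.00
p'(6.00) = 28.00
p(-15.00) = 392.00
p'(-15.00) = -56.00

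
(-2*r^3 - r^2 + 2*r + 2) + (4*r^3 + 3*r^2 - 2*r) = 2*r^3 + 2*r^2 + 2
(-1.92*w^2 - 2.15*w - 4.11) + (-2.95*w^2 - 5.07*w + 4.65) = -4.87*w^2 - 7.22*w + 0.54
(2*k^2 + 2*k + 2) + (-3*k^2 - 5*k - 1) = -k^2 - 3*k + 1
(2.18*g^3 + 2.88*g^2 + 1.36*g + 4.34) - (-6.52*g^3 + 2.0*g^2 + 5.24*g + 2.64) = 8.7*g^3 + 0.88*g^2 - 3.88*g + 1.7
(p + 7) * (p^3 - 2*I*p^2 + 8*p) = p^4 + 7*p^3 - 2*I*p^3 + 8*p^2 - 14*I*p^2 + 56*p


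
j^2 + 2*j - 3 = (j - 1)*(j + 3)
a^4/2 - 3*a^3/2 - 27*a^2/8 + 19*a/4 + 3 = (a/2 + 1/4)*(a - 4)*(a - 3/2)*(a + 2)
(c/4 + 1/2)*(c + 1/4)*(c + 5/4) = c^3/4 + 7*c^2/8 + 53*c/64 + 5/32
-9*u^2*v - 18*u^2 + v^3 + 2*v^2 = (-3*u + v)*(3*u + v)*(v + 2)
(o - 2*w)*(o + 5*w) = o^2 + 3*o*w - 10*w^2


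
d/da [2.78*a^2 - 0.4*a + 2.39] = 5.56*a - 0.4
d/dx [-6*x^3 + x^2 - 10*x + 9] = -18*x^2 + 2*x - 10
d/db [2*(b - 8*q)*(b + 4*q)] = 4*b - 8*q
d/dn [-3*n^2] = -6*n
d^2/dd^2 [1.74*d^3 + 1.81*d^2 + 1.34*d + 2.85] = 10.44*d + 3.62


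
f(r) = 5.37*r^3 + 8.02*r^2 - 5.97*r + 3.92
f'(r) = 16.11*r^2 + 16.04*r - 5.97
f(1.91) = 59.19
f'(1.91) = 83.44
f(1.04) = 12.43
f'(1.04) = 28.14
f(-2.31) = -5.69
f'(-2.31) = 42.94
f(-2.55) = -17.75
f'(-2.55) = 57.88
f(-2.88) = -40.64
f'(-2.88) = 81.46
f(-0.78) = 10.91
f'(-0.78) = -8.68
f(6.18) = 1540.80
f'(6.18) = 708.44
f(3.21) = 245.01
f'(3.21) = 211.52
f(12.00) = 10366.52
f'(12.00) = 2506.35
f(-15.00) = -16225.78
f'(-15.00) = 3378.18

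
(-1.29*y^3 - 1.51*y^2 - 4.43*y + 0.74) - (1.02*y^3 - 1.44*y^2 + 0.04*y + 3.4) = -2.31*y^3 - 0.0700000000000001*y^2 - 4.47*y - 2.66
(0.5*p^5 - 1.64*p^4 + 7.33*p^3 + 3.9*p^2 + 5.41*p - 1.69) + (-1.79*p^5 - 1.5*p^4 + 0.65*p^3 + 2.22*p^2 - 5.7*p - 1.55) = -1.29*p^5 - 3.14*p^4 + 7.98*p^3 + 6.12*p^2 - 0.29*p - 3.24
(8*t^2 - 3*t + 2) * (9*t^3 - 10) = 72*t^5 - 27*t^4 + 18*t^3 - 80*t^2 + 30*t - 20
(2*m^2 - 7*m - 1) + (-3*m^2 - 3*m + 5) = -m^2 - 10*m + 4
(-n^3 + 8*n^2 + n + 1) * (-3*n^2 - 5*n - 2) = 3*n^5 - 19*n^4 - 41*n^3 - 24*n^2 - 7*n - 2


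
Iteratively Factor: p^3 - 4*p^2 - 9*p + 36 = (p - 3)*(p^2 - p - 12) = (p - 4)*(p - 3)*(p + 3)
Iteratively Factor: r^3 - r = (r)*(r^2 - 1) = r*(r - 1)*(r + 1)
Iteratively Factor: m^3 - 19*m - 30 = (m + 3)*(m^2 - 3*m - 10) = (m - 5)*(m + 3)*(m + 2)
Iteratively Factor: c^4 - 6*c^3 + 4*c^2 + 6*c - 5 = (c - 1)*(c^3 - 5*c^2 - c + 5) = (c - 5)*(c - 1)*(c^2 - 1) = (c - 5)*(c - 1)^2*(c + 1)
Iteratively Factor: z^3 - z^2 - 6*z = (z - 3)*(z^2 + 2*z) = z*(z - 3)*(z + 2)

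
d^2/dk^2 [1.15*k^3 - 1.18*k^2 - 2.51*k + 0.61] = 6.9*k - 2.36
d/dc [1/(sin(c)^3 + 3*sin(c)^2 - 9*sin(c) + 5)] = -3*(sin(c) + 3)*cos(c)/((sin(c) - 1)^3*(sin(c) + 5)^2)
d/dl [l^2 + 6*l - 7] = 2*l + 6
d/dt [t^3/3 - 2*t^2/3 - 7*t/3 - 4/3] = t^2 - 4*t/3 - 7/3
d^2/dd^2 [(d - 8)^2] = 2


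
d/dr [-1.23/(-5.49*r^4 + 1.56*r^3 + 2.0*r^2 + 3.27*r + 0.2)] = (-27.0108*r^3 + 5.7564*r^2 + 4.92*r + 4.0221)/(-5.49*r^4 + 1.56*r^3 + 2.0*r^2 + 3.27*r + 0.2)^2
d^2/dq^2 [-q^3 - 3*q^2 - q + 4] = -6*q - 6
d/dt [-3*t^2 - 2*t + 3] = -6*t - 2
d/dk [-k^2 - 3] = -2*k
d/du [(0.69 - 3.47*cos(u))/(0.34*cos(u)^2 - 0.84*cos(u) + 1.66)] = (-1.1798*cos(u)^2 + 0.4692*cos(u) + 5.1806)*sin(u)/(0.1156*cos(u)^4 - 0.5712*cos(u)^3 + 1.8344*cos(u)^2 - 2.7888*cos(u) + 2.7556)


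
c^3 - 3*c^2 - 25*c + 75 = (c - 5)*(c - 3)*(c + 5)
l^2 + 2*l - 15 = (l - 3)*(l + 5)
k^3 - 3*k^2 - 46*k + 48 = (k - 8)*(k - 1)*(k + 6)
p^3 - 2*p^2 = p^2*(p - 2)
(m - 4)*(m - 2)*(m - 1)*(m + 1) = m^4 - 6*m^3 + 7*m^2 + 6*m - 8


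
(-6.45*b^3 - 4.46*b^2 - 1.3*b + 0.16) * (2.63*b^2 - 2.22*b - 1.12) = -16.9635*b^5 + 2.5892*b^4 + 13.7062*b^3 + 8.302*b^2 + 1.1008*b - 0.1792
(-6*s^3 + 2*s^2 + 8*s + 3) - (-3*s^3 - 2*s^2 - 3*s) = -3*s^3 + 4*s^2 + 11*s + 3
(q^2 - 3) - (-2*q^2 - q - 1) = 3*q^2 + q - 2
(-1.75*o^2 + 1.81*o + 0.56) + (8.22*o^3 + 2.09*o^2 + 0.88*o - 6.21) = 8.22*o^3 + 0.34*o^2 + 2.69*o - 5.65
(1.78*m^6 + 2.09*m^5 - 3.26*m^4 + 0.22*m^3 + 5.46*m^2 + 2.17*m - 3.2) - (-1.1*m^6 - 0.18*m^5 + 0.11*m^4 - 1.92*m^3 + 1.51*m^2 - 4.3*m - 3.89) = 2.88*m^6 + 2.27*m^5 - 3.37*m^4 + 2.14*m^3 + 3.95*m^2 + 6.47*m + 0.69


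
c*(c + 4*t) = c^2 + 4*c*t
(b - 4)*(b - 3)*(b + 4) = b^3 - 3*b^2 - 16*b + 48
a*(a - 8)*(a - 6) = a^3 - 14*a^2 + 48*a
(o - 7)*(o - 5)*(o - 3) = o^3 - 15*o^2 + 71*o - 105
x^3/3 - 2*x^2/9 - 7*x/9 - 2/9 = (x/3 + 1/3)*(x - 2)*(x + 1/3)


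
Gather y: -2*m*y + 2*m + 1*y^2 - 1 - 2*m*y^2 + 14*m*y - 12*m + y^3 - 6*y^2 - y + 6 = -10*m + y^3 + y^2*(-2*m - 5) + y*(12*m - 1) + 5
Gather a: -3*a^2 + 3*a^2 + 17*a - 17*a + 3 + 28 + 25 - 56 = 0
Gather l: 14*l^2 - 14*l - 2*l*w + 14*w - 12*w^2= 14*l^2 + l*(-2*w - 14) - 12*w^2 + 14*w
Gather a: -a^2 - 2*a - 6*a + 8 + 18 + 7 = -a^2 - 8*a + 33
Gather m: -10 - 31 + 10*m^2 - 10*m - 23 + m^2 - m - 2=11*m^2 - 11*m - 66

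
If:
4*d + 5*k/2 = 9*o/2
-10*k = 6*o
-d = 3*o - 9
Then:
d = 3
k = -6/5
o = 2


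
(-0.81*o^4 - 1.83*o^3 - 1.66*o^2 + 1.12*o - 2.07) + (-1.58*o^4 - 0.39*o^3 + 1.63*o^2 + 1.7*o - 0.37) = -2.39*o^4 - 2.22*o^3 - 0.03*o^2 + 2.82*o - 2.44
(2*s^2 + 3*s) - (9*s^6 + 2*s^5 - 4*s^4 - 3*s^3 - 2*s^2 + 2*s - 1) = -9*s^6 - 2*s^5 + 4*s^4 + 3*s^3 + 4*s^2 + s + 1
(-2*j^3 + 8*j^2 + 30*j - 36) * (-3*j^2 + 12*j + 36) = 6*j^5 - 48*j^4 - 66*j^3 + 756*j^2 + 648*j - 1296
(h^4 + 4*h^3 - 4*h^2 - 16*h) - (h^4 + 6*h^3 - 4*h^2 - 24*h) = -2*h^3 + 8*h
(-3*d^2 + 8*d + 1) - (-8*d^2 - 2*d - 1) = 5*d^2 + 10*d + 2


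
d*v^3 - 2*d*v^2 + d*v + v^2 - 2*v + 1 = (v - 1)^2*(d*v + 1)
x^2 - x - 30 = (x - 6)*(x + 5)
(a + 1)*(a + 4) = a^2 + 5*a + 4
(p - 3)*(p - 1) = p^2 - 4*p + 3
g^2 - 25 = (g - 5)*(g + 5)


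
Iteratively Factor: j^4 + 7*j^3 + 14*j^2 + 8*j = (j + 2)*(j^3 + 5*j^2 + 4*j) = (j + 2)*(j + 4)*(j^2 + j) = j*(j + 2)*(j + 4)*(j + 1)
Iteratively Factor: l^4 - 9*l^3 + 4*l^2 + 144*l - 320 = (l - 5)*(l^3 - 4*l^2 - 16*l + 64) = (l - 5)*(l + 4)*(l^2 - 8*l + 16) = (l - 5)*(l - 4)*(l + 4)*(l - 4)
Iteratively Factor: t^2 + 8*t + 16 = (t + 4)*(t + 4)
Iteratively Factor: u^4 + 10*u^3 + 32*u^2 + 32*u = (u + 2)*(u^3 + 8*u^2 + 16*u) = (u + 2)*(u + 4)*(u^2 + 4*u) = u*(u + 2)*(u + 4)*(u + 4)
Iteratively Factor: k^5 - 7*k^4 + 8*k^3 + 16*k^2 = (k)*(k^4 - 7*k^3 + 8*k^2 + 16*k) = k*(k - 4)*(k^3 - 3*k^2 - 4*k) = k^2*(k - 4)*(k^2 - 3*k - 4) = k^2*(k - 4)^2*(k + 1)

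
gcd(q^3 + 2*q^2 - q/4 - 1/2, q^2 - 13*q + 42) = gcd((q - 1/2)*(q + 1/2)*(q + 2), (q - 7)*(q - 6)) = 1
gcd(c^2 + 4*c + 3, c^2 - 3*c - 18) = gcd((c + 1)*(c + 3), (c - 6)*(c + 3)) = c + 3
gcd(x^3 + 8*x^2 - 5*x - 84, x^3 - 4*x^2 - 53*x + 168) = x^2 + 4*x - 21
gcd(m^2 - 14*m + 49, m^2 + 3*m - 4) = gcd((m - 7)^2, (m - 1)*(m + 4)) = 1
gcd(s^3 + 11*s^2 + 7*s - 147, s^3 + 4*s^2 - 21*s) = s^2 + 4*s - 21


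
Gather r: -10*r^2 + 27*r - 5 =-10*r^2 + 27*r - 5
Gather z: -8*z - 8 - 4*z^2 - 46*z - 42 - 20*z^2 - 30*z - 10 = -24*z^2 - 84*z - 60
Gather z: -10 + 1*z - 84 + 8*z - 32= 9*z - 126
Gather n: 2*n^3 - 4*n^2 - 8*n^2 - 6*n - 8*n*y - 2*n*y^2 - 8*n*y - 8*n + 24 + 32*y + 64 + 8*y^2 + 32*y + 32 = 2*n^3 - 12*n^2 + n*(-2*y^2 - 16*y - 14) + 8*y^2 + 64*y + 120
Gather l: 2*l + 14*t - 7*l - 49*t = -5*l - 35*t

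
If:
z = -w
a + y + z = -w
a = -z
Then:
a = -z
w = -z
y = z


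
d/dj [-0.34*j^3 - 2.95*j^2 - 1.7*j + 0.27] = -1.02*j^2 - 5.9*j - 1.7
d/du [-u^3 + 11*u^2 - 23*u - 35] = -3*u^2 + 22*u - 23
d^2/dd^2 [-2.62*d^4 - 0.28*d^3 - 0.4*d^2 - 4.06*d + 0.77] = -31.44*d^2 - 1.68*d - 0.8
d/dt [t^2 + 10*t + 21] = 2*t + 10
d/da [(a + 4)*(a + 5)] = 2*a + 9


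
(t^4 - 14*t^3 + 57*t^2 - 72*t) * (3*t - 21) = 3*t^5 - 63*t^4 + 465*t^3 - 1413*t^2 + 1512*t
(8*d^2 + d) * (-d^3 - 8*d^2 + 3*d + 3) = -8*d^5 - 65*d^4 + 16*d^3 + 27*d^2 + 3*d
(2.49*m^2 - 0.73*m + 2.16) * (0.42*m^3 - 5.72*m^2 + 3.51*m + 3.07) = 1.0458*m^5 - 14.5494*m^4 + 13.8227*m^3 - 7.2732*m^2 + 5.3405*m + 6.6312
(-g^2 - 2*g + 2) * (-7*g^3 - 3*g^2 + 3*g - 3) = 7*g^5 + 17*g^4 - 11*g^3 - 9*g^2 + 12*g - 6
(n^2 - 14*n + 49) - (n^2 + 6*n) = 49 - 20*n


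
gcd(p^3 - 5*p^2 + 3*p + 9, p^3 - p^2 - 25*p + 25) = 1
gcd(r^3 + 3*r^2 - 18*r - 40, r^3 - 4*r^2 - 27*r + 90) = r + 5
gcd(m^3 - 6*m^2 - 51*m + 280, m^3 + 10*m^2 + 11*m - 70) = m + 7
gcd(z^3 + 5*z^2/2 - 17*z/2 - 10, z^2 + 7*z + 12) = z + 4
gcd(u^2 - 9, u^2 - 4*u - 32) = 1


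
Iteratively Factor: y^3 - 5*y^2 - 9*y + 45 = (y - 5)*(y^2 - 9) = (y - 5)*(y + 3)*(y - 3)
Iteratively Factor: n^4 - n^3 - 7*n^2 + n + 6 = (n + 1)*(n^3 - 2*n^2 - 5*n + 6) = (n + 1)*(n + 2)*(n^2 - 4*n + 3) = (n - 3)*(n + 1)*(n + 2)*(n - 1)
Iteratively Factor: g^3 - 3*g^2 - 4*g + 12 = (g - 2)*(g^2 - g - 6) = (g - 3)*(g - 2)*(g + 2)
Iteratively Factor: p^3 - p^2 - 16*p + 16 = (p - 4)*(p^2 + 3*p - 4) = (p - 4)*(p + 4)*(p - 1)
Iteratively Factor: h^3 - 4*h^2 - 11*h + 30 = (h + 3)*(h^2 - 7*h + 10) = (h - 5)*(h + 3)*(h - 2)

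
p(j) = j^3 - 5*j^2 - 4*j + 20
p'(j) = 3*j^2 - 10*j - 4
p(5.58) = 15.74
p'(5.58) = 33.61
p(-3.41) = -64.15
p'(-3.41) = 64.98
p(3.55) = -12.47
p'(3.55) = -1.69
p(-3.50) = -70.12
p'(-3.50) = 67.75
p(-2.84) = -31.87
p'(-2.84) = 48.60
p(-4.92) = -200.45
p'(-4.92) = 117.82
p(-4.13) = -119.21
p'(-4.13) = 88.47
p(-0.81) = 19.43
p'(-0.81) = 6.07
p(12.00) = 980.00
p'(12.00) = 308.00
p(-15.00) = -4420.00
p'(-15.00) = 821.00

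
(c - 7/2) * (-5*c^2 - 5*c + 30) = -5*c^3 + 25*c^2/2 + 95*c/2 - 105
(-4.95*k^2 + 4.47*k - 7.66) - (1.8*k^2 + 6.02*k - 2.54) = -6.75*k^2 - 1.55*k - 5.12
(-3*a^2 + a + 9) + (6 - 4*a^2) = -7*a^2 + a + 15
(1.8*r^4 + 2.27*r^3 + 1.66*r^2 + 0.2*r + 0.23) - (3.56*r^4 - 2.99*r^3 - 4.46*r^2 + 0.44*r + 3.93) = -1.76*r^4 + 5.26*r^3 + 6.12*r^2 - 0.24*r - 3.7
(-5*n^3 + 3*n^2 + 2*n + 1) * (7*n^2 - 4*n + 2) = -35*n^5 + 41*n^4 - 8*n^3 + 5*n^2 + 2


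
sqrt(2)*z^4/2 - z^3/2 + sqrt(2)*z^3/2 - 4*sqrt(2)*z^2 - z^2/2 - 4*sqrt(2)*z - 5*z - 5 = (z + 1)*(z - 5*sqrt(2)/2)*(z + sqrt(2))*(sqrt(2)*z/2 + 1)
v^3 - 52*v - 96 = (v - 8)*(v + 2)*(v + 6)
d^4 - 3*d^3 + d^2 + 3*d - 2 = (d - 2)*(d - 1)^2*(d + 1)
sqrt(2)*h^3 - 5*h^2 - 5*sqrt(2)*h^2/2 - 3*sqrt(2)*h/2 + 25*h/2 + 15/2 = (h - 3)*(h - 5*sqrt(2)/2)*(sqrt(2)*h + sqrt(2)/2)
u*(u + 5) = u^2 + 5*u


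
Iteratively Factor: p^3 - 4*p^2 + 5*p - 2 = (p - 1)*(p^2 - 3*p + 2) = (p - 2)*(p - 1)*(p - 1)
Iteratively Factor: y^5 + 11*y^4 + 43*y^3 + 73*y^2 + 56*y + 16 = (y + 1)*(y^4 + 10*y^3 + 33*y^2 + 40*y + 16) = (y + 1)^2*(y^3 + 9*y^2 + 24*y + 16) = (y + 1)^3*(y^2 + 8*y + 16) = (y + 1)^3*(y + 4)*(y + 4)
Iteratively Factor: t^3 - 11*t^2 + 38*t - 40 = (t - 5)*(t^2 - 6*t + 8) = (t - 5)*(t - 4)*(t - 2)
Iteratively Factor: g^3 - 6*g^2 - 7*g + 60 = (g - 4)*(g^2 - 2*g - 15) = (g - 5)*(g - 4)*(g + 3)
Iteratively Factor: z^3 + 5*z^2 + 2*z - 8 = (z - 1)*(z^2 + 6*z + 8) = (z - 1)*(z + 4)*(z + 2)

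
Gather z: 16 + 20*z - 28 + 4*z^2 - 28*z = 4*z^2 - 8*z - 12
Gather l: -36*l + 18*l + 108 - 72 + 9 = 45 - 18*l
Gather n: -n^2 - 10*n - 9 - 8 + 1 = -n^2 - 10*n - 16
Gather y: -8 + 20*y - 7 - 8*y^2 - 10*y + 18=-8*y^2 + 10*y + 3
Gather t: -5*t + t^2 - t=t^2 - 6*t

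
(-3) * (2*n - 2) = 6 - 6*n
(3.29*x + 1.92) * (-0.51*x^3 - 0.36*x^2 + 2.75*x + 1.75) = -1.6779*x^4 - 2.1636*x^3 + 8.3563*x^2 + 11.0375*x + 3.36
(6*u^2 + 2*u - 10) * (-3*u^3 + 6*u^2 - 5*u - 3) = -18*u^5 + 30*u^4 + 12*u^3 - 88*u^2 + 44*u + 30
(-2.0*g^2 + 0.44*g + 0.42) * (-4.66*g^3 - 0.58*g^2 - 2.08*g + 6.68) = 9.32*g^5 - 0.8904*g^4 + 1.9476*g^3 - 14.5188*g^2 + 2.0656*g + 2.8056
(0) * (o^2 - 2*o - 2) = 0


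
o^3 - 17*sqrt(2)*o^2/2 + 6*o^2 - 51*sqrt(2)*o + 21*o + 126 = (o + 6)*(o - 7*sqrt(2))*(o - 3*sqrt(2)/2)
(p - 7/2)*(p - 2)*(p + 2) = p^3 - 7*p^2/2 - 4*p + 14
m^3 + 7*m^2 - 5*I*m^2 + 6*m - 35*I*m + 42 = (m + 7)*(m - 6*I)*(m + I)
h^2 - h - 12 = (h - 4)*(h + 3)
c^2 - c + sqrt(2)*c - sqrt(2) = (c - 1)*(c + sqrt(2))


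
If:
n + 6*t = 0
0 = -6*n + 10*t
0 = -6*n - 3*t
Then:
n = 0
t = 0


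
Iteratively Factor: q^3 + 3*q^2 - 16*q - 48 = (q - 4)*(q^2 + 7*q + 12) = (q - 4)*(q + 3)*(q + 4)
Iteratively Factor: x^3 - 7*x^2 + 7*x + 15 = (x - 3)*(x^2 - 4*x - 5) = (x - 5)*(x - 3)*(x + 1)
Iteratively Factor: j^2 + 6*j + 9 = (j + 3)*(j + 3)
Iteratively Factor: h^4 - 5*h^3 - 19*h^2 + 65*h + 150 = (h + 3)*(h^3 - 8*h^2 + 5*h + 50) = (h + 2)*(h + 3)*(h^2 - 10*h + 25) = (h - 5)*(h + 2)*(h + 3)*(h - 5)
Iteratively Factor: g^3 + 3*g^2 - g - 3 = (g + 3)*(g^2 - 1) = (g + 1)*(g + 3)*(g - 1)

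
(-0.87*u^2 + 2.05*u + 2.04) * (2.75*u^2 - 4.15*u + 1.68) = -2.3925*u^4 + 9.248*u^3 - 4.3591*u^2 - 5.022*u + 3.4272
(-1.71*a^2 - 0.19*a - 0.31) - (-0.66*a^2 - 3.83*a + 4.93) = -1.05*a^2 + 3.64*a - 5.24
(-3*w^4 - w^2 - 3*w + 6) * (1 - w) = 3*w^5 - 3*w^4 + w^3 + 2*w^2 - 9*w + 6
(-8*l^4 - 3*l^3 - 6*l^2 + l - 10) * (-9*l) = 72*l^5 + 27*l^4 + 54*l^3 - 9*l^2 + 90*l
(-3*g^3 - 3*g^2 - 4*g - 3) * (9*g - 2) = -27*g^4 - 21*g^3 - 30*g^2 - 19*g + 6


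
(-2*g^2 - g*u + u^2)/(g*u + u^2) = (-2*g + u)/u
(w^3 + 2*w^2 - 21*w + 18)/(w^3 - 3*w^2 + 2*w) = (w^2 + 3*w - 18)/(w*(w - 2))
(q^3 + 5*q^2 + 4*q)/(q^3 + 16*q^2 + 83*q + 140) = q*(q + 1)/(q^2 + 12*q + 35)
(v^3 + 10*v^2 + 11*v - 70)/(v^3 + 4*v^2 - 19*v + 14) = (v + 5)/(v - 1)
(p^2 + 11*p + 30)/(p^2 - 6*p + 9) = (p^2 + 11*p + 30)/(p^2 - 6*p + 9)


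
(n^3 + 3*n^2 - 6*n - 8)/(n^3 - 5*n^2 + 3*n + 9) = (n^2 + 2*n - 8)/(n^2 - 6*n + 9)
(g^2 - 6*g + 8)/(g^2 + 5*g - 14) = (g - 4)/(g + 7)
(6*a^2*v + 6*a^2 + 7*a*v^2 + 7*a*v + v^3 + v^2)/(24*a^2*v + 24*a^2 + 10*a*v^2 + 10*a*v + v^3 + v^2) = (a + v)/(4*a + v)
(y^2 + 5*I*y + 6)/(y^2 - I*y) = (y + 6*I)/y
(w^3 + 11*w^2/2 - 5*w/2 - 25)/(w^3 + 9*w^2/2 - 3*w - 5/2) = (2*w^2 + w - 10)/(2*w^2 - w - 1)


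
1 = 1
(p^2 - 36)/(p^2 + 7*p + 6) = (p - 6)/(p + 1)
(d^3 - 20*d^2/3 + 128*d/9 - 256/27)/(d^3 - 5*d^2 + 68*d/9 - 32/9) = (d - 8/3)/(d - 1)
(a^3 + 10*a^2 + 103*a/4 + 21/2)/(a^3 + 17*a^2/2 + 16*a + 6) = (a + 7/2)/(a + 2)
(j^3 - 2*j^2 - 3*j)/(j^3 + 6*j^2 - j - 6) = j*(j - 3)/(j^2 + 5*j - 6)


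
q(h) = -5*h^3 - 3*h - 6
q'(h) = -15*h^2 - 3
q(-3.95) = 314.00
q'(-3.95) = -237.04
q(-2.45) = 74.88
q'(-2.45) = -93.04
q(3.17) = -174.79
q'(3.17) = -153.73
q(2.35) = -77.94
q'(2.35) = -85.84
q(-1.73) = 25.08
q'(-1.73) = -47.89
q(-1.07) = 3.34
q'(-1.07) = -20.17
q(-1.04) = 2.74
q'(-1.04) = -19.22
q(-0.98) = 1.65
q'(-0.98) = -17.41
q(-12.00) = 8670.00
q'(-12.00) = -2163.00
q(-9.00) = 3666.00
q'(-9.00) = -1218.00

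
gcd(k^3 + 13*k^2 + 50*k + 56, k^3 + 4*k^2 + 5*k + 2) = k + 2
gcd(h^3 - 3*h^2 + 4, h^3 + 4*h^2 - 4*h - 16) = h - 2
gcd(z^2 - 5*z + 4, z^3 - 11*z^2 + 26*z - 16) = z - 1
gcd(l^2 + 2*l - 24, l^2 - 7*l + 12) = l - 4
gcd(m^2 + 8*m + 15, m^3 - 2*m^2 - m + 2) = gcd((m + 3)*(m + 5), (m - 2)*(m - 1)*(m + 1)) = 1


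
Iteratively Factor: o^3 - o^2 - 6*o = (o)*(o^2 - o - 6) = o*(o + 2)*(o - 3)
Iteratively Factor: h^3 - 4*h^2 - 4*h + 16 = (h - 2)*(h^2 - 2*h - 8) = (h - 2)*(h + 2)*(h - 4)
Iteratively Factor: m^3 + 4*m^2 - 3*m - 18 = (m + 3)*(m^2 + m - 6) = (m - 2)*(m + 3)*(m + 3)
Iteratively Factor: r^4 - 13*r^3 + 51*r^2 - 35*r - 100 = (r - 5)*(r^3 - 8*r^2 + 11*r + 20) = (r - 5)*(r - 4)*(r^2 - 4*r - 5) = (r - 5)^2*(r - 4)*(r + 1)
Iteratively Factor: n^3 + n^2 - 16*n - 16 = (n - 4)*(n^2 + 5*n + 4) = (n - 4)*(n + 4)*(n + 1)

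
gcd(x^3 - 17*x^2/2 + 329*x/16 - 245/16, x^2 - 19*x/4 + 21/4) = x - 7/4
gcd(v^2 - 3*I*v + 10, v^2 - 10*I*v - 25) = v - 5*I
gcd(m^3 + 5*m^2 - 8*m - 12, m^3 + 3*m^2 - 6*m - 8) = m^2 - m - 2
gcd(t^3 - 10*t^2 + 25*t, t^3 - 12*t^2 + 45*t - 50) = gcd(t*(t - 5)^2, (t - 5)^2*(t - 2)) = t^2 - 10*t + 25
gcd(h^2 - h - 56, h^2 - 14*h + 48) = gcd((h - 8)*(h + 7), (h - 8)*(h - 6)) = h - 8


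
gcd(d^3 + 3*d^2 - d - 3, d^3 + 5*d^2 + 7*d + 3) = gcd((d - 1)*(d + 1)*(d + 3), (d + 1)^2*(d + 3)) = d^2 + 4*d + 3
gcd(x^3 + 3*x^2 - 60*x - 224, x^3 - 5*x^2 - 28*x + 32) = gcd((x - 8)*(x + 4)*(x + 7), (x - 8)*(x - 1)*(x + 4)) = x^2 - 4*x - 32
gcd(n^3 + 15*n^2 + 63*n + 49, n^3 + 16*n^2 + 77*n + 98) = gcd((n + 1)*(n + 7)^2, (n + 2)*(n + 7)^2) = n^2 + 14*n + 49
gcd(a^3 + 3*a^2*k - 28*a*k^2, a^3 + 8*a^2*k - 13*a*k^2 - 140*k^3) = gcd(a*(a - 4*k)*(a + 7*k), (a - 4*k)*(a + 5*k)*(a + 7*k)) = a^2 + 3*a*k - 28*k^2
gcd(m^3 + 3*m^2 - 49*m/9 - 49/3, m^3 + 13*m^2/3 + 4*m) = m + 3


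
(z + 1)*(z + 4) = z^2 + 5*z + 4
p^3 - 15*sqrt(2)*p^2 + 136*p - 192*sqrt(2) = (p - 8*sqrt(2))*(p - 4*sqrt(2))*(p - 3*sqrt(2))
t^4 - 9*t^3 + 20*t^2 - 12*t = t*(t - 6)*(t - 2)*(t - 1)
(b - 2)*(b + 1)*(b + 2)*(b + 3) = b^4 + 4*b^3 - b^2 - 16*b - 12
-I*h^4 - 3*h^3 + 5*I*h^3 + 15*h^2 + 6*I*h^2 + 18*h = h*(h - 6)*(h - 3*I)*(-I*h - I)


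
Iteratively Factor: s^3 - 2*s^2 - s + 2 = (s + 1)*(s^2 - 3*s + 2) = (s - 2)*(s + 1)*(s - 1)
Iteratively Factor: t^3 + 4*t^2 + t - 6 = (t - 1)*(t^2 + 5*t + 6) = (t - 1)*(t + 2)*(t + 3)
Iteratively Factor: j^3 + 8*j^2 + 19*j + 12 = (j + 4)*(j^2 + 4*j + 3) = (j + 1)*(j + 4)*(j + 3)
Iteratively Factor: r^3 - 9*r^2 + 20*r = (r - 4)*(r^2 - 5*r) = (r - 5)*(r - 4)*(r)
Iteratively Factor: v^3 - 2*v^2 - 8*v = (v)*(v^2 - 2*v - 8) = v*(v + 2)*(v - 4)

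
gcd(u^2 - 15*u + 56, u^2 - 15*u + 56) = u^2 - 15*u + 56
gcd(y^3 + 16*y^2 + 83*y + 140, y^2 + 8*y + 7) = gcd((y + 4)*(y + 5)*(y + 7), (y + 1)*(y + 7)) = y + 7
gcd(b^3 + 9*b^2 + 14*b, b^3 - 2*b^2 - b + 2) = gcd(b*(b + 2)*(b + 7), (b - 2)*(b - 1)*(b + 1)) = 1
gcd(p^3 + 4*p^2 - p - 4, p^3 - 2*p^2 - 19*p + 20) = p^2 + 3*p - 4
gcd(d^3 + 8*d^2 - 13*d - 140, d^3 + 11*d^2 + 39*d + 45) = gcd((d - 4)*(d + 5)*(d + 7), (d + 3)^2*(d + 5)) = d + 5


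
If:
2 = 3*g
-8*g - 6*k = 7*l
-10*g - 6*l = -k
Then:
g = 2/3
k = 44/129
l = -136/129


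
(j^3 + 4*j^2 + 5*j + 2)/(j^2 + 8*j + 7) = (j^2 + 3*j + 2)/(j + 7)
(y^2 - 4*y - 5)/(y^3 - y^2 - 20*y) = (y + 1)/(y*(y + 4))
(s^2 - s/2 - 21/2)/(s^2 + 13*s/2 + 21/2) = (2*s - 7)/(2*s + 7)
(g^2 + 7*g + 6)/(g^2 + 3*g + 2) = (g + 6)/(g + 2)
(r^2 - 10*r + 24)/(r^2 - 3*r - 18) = (r - 4)/(r + 3)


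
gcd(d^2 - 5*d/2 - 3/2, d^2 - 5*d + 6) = d - 3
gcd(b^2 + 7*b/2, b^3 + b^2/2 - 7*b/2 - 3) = 1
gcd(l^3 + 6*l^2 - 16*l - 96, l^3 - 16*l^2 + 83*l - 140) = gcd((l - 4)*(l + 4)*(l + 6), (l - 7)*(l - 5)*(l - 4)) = l - 4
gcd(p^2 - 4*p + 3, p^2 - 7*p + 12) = p - 3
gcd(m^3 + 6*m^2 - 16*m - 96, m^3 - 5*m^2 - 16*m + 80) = m^2 - 16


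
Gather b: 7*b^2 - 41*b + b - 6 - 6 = 7*b^2 - 40*b - 12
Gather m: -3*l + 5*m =-3*l + 5*m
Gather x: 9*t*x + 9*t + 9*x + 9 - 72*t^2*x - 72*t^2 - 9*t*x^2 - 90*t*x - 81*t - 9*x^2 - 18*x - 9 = -72*t^2 - 72*t + x^2*(-9*t - 9) + x*(-72*t^2 - 81*t - 9)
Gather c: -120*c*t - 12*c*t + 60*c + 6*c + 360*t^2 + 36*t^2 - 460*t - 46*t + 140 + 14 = c*(66 - 132*t) + 396*t^2 - 506*t + 154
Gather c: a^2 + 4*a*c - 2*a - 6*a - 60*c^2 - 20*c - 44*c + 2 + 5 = a^2 - 8*a - 60*c^2 + c*(4*a - 64) + 7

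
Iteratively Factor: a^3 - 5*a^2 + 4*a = (a)*(a^2 - 5*a + 4) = a*(a - 1)*(a - 4)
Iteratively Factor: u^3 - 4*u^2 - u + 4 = (u - 4)*(u^2 - 1) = (u - 4)*(u - 1)*(u + 1)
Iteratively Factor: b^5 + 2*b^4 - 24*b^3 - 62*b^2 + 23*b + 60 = (b - 1)*(b^4 + 3*b^3 - 21*b^2 - 83*b - 60) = (b - 1)*(b + 4)*(b^3 - b^2 - 17*b - 15) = (b - 1)*(b + 3)*(b + 4)*(b^2 - 4*b - 5) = (b - 1)*(b + 1)*(b + 3)*(b + 4)*(b - 5)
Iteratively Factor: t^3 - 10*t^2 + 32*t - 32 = (t - 4)*(t^2 - 6*t + 8) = (t - 4)*(t - 2)*(t - 4)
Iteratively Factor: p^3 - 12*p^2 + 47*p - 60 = (p - 5)*(p^2 - 7*p + 12) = (p - 5)*(p - 3)*(p - 4)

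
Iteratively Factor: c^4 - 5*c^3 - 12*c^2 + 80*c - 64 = (c - 4)*(c^3 - c^2 - 16*c + 16) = (c - 4)*(c - 1)*(c^2 - 16) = (c - 4)*(c - 1)*(c + 4)*(c - 4)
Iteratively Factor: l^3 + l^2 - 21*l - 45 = (l + 3)*(l^2 - 2*l - 15) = (l - 5)*(l + 3)*(l + 3)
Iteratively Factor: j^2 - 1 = (j + 1)*(j - 1)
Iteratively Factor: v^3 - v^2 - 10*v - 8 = (v + 2)*(v^2 - 3*v - 4) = (v + 1)*(v + 2)*(v - 4)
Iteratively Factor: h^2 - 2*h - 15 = (h + 3)*(h - 5)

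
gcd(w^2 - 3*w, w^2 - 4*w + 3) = w - 3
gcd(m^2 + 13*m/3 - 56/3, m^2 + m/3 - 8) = m - 8/3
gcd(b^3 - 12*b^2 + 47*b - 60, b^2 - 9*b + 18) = b - 3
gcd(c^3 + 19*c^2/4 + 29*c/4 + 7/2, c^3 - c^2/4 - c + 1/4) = c + 1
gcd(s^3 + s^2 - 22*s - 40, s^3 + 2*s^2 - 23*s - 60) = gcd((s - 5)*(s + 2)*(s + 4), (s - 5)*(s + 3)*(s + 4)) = s^2 - s - 20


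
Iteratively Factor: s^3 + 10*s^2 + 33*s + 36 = (s + 3)*(s^2 + 7*s + 12) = (s + 3)*(s + 4)*(s + 3)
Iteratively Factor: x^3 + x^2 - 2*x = (x)*(x^2 + x - 2) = x*(x + 2)*(x - 1)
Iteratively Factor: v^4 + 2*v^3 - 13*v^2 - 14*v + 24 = (v - 3)*(v^3 + 5*v^2 + 2*v - 8) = (v - 3)*(v + 4)*(v^2 + v - 2) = (v - 3)*(v - 1)*(v + 4)*(v + 2)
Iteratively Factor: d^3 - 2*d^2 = (d - 2)*(d^2) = d*(d - 2)*(d)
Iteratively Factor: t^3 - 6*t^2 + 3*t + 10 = (t - 2)*(t^2 - 4*t - 5) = (t - 5)*(t - 2)*(t + 1)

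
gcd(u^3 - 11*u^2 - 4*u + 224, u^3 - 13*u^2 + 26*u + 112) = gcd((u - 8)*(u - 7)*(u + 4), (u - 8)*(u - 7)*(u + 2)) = u^2 - 15*u + 56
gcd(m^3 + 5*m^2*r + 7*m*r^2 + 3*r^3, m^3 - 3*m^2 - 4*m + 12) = 1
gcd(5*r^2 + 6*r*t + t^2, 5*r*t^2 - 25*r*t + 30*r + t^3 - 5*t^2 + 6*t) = 5*r + t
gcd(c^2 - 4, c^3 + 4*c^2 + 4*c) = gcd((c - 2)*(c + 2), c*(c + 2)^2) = c + 2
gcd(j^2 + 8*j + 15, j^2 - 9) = j + 3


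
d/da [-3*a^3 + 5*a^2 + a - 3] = -9*a^2 + 10*a + 1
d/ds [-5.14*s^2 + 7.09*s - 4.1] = 7.09 - 10.28*s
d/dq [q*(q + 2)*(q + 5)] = 3*q^2 + 14*q + 10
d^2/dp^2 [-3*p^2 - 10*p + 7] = -6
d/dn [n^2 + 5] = 2*n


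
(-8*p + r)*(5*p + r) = -40*p^2 - 3*p*r + r^2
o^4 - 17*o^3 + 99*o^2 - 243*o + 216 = (o - 8)*(o - 3)^3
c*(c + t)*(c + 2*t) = c^3 + 3*c^2*t + 2*c*t^2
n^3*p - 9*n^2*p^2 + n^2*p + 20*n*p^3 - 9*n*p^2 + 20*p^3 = (n - 5*p)*(n - 4*p)*(n*p + p)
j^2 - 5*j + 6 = (j - 3)*(j - 2)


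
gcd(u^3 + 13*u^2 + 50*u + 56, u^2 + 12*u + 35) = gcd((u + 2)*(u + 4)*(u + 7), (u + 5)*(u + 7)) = u + 7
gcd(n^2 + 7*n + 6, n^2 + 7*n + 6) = n^2 + 7*n + 6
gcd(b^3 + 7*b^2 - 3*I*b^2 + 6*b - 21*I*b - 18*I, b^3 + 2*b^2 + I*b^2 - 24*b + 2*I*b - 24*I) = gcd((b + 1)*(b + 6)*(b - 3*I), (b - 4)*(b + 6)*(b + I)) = b + 6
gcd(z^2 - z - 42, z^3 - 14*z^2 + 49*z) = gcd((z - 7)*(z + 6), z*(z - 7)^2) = z - 7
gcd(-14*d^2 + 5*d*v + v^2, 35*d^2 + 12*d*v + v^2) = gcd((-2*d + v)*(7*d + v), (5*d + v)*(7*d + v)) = 7*d + v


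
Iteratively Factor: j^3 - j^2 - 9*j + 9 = (j + 3)*(j^2 - 4*j + 3) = (j - 1)*(j + 3)*(j - 3)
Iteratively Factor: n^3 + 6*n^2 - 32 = (n + 4)*(n^2 + 2*n - 8) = (n - 2)*(n + 4)*(n + 4)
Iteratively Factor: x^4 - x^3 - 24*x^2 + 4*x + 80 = (x - 2)*(x^3 + x^2 - 22*x - 40) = (x - 2)*(x + 2)*(x^2 - x - 20) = (x - 5)*(x - 2)*(x + 2)*(x + 4)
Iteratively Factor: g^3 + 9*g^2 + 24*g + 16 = (g + 4)*(g^2 + 5*g + 4) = (g + 1)*(g + 4)*(g + 4)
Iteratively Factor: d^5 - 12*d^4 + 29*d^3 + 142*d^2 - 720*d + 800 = (d - 2)*(d^4 - 10*d^3 + 9*d^2 + 160*d - 400) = (d - 5)*(d - 2)*(d^3 - 5*d^2 - 16*d + 80) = (d - 5)^2*(d - 2)*(d^2 - 16) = (d - 5)^2*(d - 2)*(d + 4)*(d - 4)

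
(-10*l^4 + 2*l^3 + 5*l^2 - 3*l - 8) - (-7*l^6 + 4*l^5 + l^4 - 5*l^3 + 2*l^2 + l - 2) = 7*l^6 - 4*l^5 - 11*l^4 + 7*l^3 + 3*l^2 - 4*l - 6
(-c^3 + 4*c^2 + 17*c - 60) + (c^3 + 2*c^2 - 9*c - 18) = 6*c^2 + 8*c - 78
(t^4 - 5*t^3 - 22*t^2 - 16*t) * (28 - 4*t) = -4*t^5 + 48*t^4 - 52*t^3 - 552*t^2 - 448*t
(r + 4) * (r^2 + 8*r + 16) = r^3 + 12*r^2 + 48*r + 64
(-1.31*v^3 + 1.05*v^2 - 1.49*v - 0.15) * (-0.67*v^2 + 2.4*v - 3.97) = 0.8777*v^5 - 3.8475*v^4 + 8.719*v^3 - 7.644*v^2 + 5.5553*v + 0.5955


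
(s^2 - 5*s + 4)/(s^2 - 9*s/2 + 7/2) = 2*(s - 4)/(2*s - 7)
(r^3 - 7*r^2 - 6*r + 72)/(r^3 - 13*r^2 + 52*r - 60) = (r^2 - r - 12)/(r^2 - 7*r + 10)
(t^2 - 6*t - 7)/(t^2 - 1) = (t - 7)/(t - 1)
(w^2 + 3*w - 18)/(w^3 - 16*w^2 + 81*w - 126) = (w + 6)/(w^2 - 13*w + 42)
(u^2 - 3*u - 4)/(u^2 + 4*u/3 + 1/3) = 3*(u - 4)/(3*u + 1)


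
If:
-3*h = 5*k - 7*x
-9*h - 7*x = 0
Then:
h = -7*x/9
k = 28*x/15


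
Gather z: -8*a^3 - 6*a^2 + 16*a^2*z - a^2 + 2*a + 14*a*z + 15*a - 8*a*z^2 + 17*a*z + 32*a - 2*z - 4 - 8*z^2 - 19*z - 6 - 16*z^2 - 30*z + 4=-8*a^3 - 7*a^2 + 49*a + z^2*(-8*a - 24) + z*(16*a^2 + 31*a - 51) - 6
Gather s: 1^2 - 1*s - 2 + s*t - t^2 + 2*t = s*(t - 1) - t^2 + 2*t - 1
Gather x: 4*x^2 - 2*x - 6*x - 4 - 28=4*x^2 - 8*x - 32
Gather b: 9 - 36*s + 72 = 81 - 36*s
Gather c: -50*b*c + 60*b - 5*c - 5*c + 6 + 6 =60*b + c*(-50*b - 10) + 12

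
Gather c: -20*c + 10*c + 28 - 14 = 14 - 10*c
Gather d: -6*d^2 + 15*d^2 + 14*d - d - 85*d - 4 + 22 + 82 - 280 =9*d^2 - 72*d - 180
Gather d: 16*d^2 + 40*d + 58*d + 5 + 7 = 16*d^2 + 98*d + 12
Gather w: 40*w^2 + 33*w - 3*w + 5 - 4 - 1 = 40*w^2 + 30*w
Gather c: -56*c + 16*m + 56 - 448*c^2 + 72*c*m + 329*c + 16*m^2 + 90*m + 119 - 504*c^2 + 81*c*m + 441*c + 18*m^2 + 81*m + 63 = -952*c^2 + c*(153*m + 714) + 34*m^2 + 187*m + 238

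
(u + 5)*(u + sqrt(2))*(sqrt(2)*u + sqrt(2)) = sqrt(2)*u^3 + 2*u^2 + 6*sqrt(2)*u^2 + 5*sqrt(2)*u + 12*u + 10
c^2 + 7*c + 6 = (c + 1)*(c + 6)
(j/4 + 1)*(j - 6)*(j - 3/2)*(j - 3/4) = j^4/4 - 17*j^3/16 - 147*j^2/32 + 207*j/16 - 27/4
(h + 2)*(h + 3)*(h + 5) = h^3 + 10*h^2 + 31*h + 30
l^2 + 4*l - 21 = (l - 3)*(l + 7)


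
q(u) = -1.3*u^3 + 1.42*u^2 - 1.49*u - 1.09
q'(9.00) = -291.83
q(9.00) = -847.18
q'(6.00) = -124.85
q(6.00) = -239.71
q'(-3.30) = -53.33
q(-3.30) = 66.01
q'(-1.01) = -8.34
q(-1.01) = 3.20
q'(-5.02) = -114.03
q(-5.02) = 206.63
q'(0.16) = -1.14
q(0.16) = -1.30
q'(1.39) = -5.08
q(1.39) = -3.91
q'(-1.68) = -17.27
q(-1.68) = 11.59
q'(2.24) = -14.70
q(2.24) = -11.91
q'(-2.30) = -28.65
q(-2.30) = 25.67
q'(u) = -3.9*u^2 + 2.84*u - 1.49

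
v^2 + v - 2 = (v - 1)*(v + 2)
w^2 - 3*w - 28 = (w - 7)*(w + 4)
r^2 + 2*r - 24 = (r - 4)*(r + 6)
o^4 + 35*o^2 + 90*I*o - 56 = (o - 7*I)*(o + I)*(o + 2*I)*(o + 4*I)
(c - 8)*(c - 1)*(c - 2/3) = c^3 - 29*c^2/3 + 14*c - 16/3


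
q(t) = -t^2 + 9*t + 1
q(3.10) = 19.29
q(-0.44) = -3.15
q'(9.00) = -9.00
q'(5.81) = -2.62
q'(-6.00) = 21.00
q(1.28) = 10.88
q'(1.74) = 5.52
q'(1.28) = 6.44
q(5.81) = 19.53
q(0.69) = 6.73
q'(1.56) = 5.88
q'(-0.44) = 9.88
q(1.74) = 13.63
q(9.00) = 1.00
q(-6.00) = -89.00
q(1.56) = 12.61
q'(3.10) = 2.80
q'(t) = 9 - 2*t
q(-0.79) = -6.73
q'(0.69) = 7.62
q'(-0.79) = 10.58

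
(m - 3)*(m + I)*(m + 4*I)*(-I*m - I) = -I*m^4 + 5*m^3 + 2*I*m^3 - 10*m^2 + 7*I*m^2 - 15*m - 8*I*m - 12*I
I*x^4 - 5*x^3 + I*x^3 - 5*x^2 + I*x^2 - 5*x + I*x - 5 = (x + 1)*(x + I)*(x + 5*I)*(I*x + 1)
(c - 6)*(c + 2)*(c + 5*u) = c^3 + 5*c^2*u - 4*c^2 - 20*c*u - 12*c - 60*u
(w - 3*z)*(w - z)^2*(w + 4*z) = w^4 - w^3*z - 13*w^2*z^2 + 25*w*z^3 - 12*z^4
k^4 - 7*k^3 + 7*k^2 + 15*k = k*(k - 5)*(k - 3)*(k + 1)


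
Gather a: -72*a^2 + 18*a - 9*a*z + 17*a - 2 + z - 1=-72*a^2 + a*(35 - 9*z) + z - 3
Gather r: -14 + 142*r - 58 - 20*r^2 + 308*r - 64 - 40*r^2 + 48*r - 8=-60*r^2 + 498*r - 144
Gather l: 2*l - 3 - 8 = 2*l - 11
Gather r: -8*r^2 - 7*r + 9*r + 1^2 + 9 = -8*r^2 + 2*r + 10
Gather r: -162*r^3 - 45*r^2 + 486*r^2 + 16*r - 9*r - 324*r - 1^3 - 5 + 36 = -162*r^3 + 441*r^2 - 317*r + 30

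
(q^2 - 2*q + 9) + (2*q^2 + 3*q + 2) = 3*q^2 + q + 11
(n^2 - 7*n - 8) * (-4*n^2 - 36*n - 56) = -4*n^4 - 8*n^3 + 228*n^2 + 680*n + 448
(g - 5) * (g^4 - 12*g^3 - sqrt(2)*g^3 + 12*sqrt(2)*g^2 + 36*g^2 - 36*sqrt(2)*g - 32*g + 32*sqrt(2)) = g^5 - 17*g^4 - sqrt(2)*g^4 + 17*sqrt(2)*g^3 + 96*g^3 - 212*g^2 - 96*sqrt(2)*g^2 + 160*g + 212*sqrt(2)*g - 160*sqrt(2)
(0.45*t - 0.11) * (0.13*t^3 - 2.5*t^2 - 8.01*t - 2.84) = 0.0585*t^4 - 1.1393*t^3 - 3.3295*t^2 - 0.3969*t + 0.3124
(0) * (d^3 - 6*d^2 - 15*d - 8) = 0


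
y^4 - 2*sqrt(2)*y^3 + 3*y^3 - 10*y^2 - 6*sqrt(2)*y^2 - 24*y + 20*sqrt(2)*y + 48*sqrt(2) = (y - 3)*(y + 2)*(y + 4)*(y - 2*sqrt(2))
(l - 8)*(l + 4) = l^2 - 4*l - 32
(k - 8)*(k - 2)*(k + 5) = k^3 - 5*k^2 - 34*k + 80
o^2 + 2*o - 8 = (o - 2)*(o + 4)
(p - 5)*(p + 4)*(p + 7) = p^3 + 6*p^2 - 27*p - 140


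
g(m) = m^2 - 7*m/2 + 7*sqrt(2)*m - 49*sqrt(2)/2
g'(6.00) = 18.40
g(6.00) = 39.75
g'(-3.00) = 0.40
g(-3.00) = -44.85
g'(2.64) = 11.68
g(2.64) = -10.78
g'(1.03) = 8.46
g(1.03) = -27.00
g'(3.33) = 13.06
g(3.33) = -2.25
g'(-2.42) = 1.56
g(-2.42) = -44.28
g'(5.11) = 16.62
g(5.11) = 24.17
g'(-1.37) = 3.66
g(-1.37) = -41.54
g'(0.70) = 7.80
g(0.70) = -29.68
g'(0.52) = 7.44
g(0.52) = -31.05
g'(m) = 2*m - 7/2 + 7*sqrt(2)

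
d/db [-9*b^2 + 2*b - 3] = 2 - 18*b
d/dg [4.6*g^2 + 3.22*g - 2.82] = 9.2*g + 3.22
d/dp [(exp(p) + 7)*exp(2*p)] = (3*exp(p) + 14)*exp(2*p)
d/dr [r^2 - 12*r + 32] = 2*r - 12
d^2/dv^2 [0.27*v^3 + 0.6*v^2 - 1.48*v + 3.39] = 1.62*v + 1.2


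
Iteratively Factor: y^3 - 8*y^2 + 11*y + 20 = (y + 1)*(y^2 - 9*y + 20) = (y - 4)*(y + 1)*(y - 5)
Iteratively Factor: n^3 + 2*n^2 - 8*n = (n - 2)*(n^2 + 4*n) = n*(n - 2)*(n + 4)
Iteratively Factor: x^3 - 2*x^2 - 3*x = (x)*(x^2 - 2*x - 3) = x*(x + 1)*(x - 3)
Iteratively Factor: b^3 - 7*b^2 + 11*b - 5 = (b - 1)*(b^2 - 6*b + 5) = (b - 5)*(b - 1)*(b - 1)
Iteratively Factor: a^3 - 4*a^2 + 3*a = (a - 1)*(a^2 - 3*a) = (a - 3)*(a - 1)*(a)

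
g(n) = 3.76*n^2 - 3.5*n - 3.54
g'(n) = 7.52*n - 3.5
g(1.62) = 0.66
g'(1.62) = 8.68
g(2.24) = 7.49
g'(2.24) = 13.34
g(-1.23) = 6.45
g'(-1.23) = -12.75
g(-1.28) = 7.10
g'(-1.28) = -13.13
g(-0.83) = 1.96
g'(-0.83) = -9.74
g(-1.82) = 15.28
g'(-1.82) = -17.19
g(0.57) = -4.31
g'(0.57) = 0.79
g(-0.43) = -1.34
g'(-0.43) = -6.73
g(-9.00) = 332.52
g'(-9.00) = -71.18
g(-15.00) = 894.96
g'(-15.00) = -116.30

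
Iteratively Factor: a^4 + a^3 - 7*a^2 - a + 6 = (a + 1)*(a^3 - 7*a + 6) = (a - 1)*(a + 1)*(a^2 + a - 6) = (a - 2)*(a - 1)*(a + 1)*(a + 3)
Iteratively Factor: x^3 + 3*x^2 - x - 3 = (x + 1)*(x^2 + 2*x - 3) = (x + 1)*(x + 3)*(x - 1)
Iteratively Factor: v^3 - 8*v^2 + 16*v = (v)*(v^2 - 8*v + 16) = v*(v - 4)*(v - 4)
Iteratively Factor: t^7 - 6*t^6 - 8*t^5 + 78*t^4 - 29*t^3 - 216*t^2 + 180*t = (t + 2)*(t^6 - 8*t^5 + 8*t^4 + 62*t^3 - 153*t^2 + 90*t) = (t - 2)*(t + 2)*(t^5 - 6*t^4 - 4*t^3 + 54*t^2 - 45*t) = t*(t - 2)*(t + 2)*(t^4 - 6*t^3 - 4*t^2 + 54*t - 45) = t*(t - 3)*(t - 2)*(t + 2)*(t^3 - 3*t^2 - 13*t + 15) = t*(t - 5)*(t - 3)*(t - 2)*(t + 2)*(t^2 + 2*t - 3) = t*(t - 5)*(t - 3)*(t - 2)*(t + 2)*(t + 3)*(t - 1)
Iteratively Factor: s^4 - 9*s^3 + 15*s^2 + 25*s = (s - 5)*(s^3 - 4*s^2 - 5*s) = (s - 5)^2*(s^2 + s) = s*(s - 5)^2*(s + 1)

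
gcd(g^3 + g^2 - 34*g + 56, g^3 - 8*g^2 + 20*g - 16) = g^2 - 6*g + 8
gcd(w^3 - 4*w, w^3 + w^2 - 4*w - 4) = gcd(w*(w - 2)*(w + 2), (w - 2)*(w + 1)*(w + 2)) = w^2 - 4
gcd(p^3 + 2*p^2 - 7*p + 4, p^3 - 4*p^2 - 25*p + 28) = p^2 + 3*p - 4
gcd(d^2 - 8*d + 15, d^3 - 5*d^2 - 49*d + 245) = d - 5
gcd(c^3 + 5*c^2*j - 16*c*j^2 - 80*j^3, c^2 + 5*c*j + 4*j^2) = c + 4*j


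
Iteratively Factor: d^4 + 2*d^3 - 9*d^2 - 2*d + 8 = (d + 4)*(d^3 - 2*d^2 - d + 2) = (d + 1)*(d + 4)*(d^2 - 3*d + 2) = (d - 1)*(d + 1)*(d + 4)*(d - 2)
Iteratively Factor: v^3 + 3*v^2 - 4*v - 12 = (v + 2)*(v^2 + v - 6) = (v - 2)*(v + 2)*(v + 3)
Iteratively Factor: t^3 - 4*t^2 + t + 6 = (t - 3)*(t^2 - t - 2) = (t - 3)*(t + 1)*(t - 2)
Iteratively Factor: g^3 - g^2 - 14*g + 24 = (g - 2)*(g^2 + g - 12) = (g - 2)*(g + 4)*(g - 3)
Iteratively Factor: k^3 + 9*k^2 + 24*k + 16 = (k + 4)*(k^2 + 5*k + 4) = (k + 1)*(k + 4)*(k + 4)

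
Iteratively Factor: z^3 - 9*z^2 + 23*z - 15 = (z - 3)*(z^2 - 6*z + 5) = (z - 3)*(z - 1)*(z - 5)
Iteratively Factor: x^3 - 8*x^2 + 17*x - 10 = (x - 1)*(x^2 - 7*x + 10) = (x - 5)*(x - 1)*(x - 2)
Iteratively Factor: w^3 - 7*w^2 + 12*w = (w)*(w^2 - 7*w + 12) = w*(w - 4)*(w - 3)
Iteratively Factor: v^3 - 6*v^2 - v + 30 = (v - 3)*(v^2 - 3*v - 10) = (v - 5)*(v - 3)*(v + 2)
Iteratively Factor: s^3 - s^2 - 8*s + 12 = (s - 2)*(s^2 + s - 6) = (s - 2)*(s + 3)*(s - 2)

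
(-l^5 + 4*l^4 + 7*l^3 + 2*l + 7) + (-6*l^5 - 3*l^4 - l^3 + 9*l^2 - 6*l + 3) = -7*l^5 + l^4 + 6*l^3 + 9*l^2 - 4*l + 10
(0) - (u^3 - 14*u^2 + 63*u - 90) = -u^3 + 14*u^2 - 63*u + 90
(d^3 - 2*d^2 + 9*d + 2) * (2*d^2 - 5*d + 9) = 2*d^5 - 9*d^4 + 37*d^3 - 59*d^2 + 71*d + 18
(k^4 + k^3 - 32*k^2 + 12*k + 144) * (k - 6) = k^5 - 5*k^4 - 38*k^3 + 204*k^2 + 72*k - 864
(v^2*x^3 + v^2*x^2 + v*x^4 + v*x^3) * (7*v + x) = 7*v^3*x^3 + 7*v^3*x^2 + 8*v^2*x^4 + 8*v^2*x^3 + v*x^5 + v*x^4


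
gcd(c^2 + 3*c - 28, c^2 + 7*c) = c + 7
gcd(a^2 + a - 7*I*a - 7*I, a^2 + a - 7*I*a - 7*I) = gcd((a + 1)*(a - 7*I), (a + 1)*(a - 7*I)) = a^2 + a*(1 - 7*I) - 7*I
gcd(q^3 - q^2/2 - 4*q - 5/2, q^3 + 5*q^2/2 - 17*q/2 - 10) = q^2 - 3*q/2 - 5/2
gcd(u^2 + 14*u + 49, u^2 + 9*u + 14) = u + 7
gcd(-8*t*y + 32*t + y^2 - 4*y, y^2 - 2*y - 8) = y - 4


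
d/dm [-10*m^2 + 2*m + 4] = 2 - 20*m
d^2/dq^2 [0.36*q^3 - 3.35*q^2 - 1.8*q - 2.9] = 2.16*q - 6.7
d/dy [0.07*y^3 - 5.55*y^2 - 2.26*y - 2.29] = 0.21*y^2 - 11.1*y - 2.26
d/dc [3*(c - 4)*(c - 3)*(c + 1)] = 9*c^2 - 36*c + 15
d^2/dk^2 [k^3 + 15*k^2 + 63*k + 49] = 6*k + 30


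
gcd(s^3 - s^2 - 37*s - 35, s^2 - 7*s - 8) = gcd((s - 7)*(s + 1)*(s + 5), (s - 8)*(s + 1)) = s + 1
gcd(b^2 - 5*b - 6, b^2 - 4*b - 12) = b - 6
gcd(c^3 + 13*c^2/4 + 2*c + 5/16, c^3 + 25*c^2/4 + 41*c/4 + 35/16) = c^2 + 11*c/4 + 5/8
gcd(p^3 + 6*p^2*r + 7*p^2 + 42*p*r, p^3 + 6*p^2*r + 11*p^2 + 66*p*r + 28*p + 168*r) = p^2 + 6*p*r + 7*p + 42*r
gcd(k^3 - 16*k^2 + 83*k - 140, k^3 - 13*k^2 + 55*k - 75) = k - 5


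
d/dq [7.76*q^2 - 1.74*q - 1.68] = 15.52*q - 1.74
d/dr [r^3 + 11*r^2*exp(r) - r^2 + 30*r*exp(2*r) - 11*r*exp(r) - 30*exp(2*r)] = 11*r^2*exp(r) + 3*r^2 + 60*r*exp(2*r) + 11*r*exp(r) - 2*r - 30*exp(2*r) - 11*exp(r)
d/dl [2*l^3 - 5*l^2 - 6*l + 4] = 6*l^2 - 10*l - 6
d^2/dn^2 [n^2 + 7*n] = 2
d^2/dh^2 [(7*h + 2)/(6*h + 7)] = -444/(6*h + 7)^3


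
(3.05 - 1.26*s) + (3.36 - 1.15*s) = 6.41 - 2.41*s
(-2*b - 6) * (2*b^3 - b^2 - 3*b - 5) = -4*b^4 - 10*b^3 + 12*b^2 + 28*b + 30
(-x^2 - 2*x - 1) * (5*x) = -5*x^3 - 10*x^2 - 5*x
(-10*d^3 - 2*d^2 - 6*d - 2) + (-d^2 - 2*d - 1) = -10*d^3 - 3*d^2 - 8*d - 3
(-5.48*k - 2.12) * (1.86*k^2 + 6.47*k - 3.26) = -10.1928*k^3 - 39.3988*k^2 + 4.1484*k + 6.9112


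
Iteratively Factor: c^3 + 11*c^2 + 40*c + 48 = (c + 4)*(c^2 + 7*c + 12) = (c + 3)*(c + 4)*(c + 4)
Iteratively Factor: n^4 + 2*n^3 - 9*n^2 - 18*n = (n + 2)*(n^3 - 9*n) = (n + 2)*(n + 3)*(n^2 - 3*n) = n*(n + 2)*(n + 3)*(n - 3)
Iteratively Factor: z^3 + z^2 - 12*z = (z)*(z^2 + z - 12) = z*(z + 4)*(z - 3)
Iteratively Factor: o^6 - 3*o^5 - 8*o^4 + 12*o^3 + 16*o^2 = (o + 2)*(o^5 - 5*o^4 + 2*o^3 + 8*o^2) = (o + 1)*(o + 2)*(o^4 - 6*o^3 + 8*o^2) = (o - 2)*(o + 1)*(o + 2)*(o^3 - 4*o^2) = o*(o - 2)*(o + 1)*(o + 2)*(o^2 - 4*o) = o^2*(o - 2)*(o + 1)*(o + 2)*(o - 4)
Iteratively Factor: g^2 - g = (g - 1)*(g)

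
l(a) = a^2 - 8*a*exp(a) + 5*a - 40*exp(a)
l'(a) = -8*a*exp(a) + 2*a - 48*exp(a) + 5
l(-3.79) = -4.80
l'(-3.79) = -2.98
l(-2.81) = -7.21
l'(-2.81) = -2.16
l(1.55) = -236.73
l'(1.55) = -276.47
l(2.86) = -1075.50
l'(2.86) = -1226.95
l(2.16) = -481.22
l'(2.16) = -556.73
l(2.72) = -916.54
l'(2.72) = -1048.54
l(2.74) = -937.75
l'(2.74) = -1072.37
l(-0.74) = -19.41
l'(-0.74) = -16.56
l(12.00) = -22134447.63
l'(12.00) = -23436660.96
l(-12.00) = 84.00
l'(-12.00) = -19.00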